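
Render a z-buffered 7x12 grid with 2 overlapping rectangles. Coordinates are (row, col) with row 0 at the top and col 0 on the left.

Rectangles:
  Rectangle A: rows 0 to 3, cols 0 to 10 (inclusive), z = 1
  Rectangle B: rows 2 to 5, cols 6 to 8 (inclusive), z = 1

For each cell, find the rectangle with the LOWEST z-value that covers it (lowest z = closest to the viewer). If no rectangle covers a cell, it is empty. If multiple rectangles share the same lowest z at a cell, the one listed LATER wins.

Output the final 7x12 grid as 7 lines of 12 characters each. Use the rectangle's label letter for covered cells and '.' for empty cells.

AAAAAAAAAAA.
AAAAAAAAAAA.
AAAAAABBBAA.
AAAAAABBBAA.
......BBB...
......BBB...
............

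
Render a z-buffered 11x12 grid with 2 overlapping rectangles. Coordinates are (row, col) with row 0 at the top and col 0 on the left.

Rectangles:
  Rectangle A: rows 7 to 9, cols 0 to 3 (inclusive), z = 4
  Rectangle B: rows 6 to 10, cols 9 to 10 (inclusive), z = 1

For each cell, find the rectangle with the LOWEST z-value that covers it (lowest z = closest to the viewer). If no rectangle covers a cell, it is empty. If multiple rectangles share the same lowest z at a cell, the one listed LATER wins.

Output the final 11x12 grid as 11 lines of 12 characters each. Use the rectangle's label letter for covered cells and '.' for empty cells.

............
............
............
............
............
............
.........BB.
AAAA.....BB.
AAAA.....BB.
AAAA.....BB.
.........BB.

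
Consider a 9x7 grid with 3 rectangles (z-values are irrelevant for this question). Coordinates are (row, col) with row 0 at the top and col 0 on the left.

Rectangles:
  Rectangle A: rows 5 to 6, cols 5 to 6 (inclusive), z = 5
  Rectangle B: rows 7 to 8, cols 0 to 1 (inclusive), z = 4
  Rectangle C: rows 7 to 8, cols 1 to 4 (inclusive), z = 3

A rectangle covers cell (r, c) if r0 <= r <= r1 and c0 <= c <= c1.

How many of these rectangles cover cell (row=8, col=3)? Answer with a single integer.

Check cell (8,3):
  A: rows 5-6 cols 5-6 -> outside (row miss)
  B: rows 7-8 cols 0-1 -> outside (col miss)
  C: rows 7-8 cols 1-4 -> covers
Count covering = 1

Answer: 1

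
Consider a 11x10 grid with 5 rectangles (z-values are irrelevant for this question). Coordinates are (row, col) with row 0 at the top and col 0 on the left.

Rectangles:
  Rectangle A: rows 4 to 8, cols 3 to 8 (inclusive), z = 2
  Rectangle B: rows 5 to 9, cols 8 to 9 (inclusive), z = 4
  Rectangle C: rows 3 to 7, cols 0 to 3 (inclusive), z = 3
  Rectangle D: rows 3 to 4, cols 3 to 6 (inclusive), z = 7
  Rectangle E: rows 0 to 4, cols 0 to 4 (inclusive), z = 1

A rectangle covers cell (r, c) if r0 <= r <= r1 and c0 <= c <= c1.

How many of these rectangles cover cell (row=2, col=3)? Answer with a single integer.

Answer: 1

Derivation:
Check cell (2,3):
  A: rows 4-8 cols 3-8 -> outside (row miss)
  B: rows 5-9 cols 8-9 -> outside (row miss)
  C: rows 3-7 cols 0-3 -> outside (row miss)
  D: rows 3-4 cols 3-6 -> outside (row miss)
  E: rows 0-4 cols 0-4 -> covers
Count covering = 1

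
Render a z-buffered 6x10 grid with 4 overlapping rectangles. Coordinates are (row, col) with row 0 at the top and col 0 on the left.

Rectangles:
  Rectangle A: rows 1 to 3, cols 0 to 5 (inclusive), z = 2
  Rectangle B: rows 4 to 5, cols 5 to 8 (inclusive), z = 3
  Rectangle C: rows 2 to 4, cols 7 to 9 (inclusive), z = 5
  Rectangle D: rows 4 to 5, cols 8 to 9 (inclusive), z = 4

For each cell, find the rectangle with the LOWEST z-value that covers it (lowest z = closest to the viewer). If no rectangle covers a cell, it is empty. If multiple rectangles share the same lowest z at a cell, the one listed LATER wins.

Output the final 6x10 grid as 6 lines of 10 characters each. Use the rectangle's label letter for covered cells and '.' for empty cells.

..........
AAAAAA....
AAAAAA.CCC
AAAAAA.CCC
.....BBBBD
.....BBBBD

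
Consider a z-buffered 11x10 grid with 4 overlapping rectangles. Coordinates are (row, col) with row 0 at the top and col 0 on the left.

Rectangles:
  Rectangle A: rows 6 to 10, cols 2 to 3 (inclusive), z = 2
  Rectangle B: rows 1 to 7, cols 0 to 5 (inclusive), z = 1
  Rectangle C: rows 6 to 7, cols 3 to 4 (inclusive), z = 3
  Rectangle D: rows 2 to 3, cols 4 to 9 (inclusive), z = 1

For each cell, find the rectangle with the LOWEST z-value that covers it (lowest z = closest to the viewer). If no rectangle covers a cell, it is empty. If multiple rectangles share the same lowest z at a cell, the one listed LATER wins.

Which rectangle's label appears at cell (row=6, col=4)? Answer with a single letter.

Answer: B

Derivation:
Check cell (6,4):
  A: rows 6-10 cols 2-3 -> outside (col miss)
  B: rows 1-7 cols 0-5 z=1 -> covers; best now B (z=1)
  C: rows 6-7 cols 3-4 z=3 -> covers; best now B (z=1)
  D: rows 2-3 cols 4-9 -> outside (row miss)
Winner: B at z=1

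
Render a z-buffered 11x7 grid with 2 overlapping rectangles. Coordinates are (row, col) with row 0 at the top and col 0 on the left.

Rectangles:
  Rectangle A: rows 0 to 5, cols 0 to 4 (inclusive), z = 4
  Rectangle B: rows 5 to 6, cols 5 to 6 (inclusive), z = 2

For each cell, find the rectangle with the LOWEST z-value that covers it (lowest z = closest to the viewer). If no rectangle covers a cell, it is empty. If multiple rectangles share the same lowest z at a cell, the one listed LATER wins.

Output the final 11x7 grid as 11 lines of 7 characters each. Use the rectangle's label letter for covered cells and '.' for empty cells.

AAAAA..
AAAAA..
AAAAA..
AAAAA..
AAAAA..
AAAAABB
.....BB
.......
.......
.......
.......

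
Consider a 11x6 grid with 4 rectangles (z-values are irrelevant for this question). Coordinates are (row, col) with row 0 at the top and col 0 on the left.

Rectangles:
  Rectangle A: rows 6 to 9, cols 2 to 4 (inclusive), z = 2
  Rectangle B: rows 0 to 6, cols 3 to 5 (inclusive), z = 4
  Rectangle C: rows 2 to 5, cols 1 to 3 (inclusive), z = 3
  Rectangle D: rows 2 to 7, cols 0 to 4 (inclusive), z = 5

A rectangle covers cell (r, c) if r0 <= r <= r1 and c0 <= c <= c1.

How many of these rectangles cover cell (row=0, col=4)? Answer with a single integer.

Answer: 1

Derivation:
Check cell (0,4):
  A: rows 6-9 cols 2-4 -> outside (row miss)
  B: rows 0-6 cols 3-5 -> covers
  C: rows 2-5 cols 1-3 -> outside (row miss)
  D: rows 2-7 cols 0-4 -> outside (row miss)
Count covering = 1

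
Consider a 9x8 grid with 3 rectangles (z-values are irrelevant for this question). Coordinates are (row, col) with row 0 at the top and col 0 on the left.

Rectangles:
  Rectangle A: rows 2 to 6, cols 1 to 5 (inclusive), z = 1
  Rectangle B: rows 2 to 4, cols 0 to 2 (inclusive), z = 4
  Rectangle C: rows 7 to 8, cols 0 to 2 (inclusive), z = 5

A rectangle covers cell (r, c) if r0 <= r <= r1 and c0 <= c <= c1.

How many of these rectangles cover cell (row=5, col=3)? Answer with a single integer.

Answer: 1

Derivation:
Check cell (5,3):
  A: rows 2-6 cols 1-5 -> covers
  B: rows 2-4 cols 0-2 -> outside (row miss)
  C: rows 7-8 cols 0-2 -> outside (row miss)
Count covering = 1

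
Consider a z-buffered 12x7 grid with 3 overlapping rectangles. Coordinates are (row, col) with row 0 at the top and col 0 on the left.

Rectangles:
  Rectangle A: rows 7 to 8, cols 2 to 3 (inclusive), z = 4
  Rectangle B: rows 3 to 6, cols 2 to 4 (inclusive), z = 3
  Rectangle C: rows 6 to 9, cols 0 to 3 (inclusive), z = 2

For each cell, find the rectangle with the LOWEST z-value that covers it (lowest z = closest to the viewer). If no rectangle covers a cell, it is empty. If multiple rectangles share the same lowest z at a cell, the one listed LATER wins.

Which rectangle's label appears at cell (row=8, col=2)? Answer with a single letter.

Check cell (8,2):
  A: rows 7-8 cols 2-3 z=4 -> covers; best now A (z=4)
  B: rows 3-6 cols 2-4 -> outside (row miss)
  C: rows 6-9 cols 0-3 z=2 -> covers; best now C (z=2)
Winner: C at z=2

Answer: C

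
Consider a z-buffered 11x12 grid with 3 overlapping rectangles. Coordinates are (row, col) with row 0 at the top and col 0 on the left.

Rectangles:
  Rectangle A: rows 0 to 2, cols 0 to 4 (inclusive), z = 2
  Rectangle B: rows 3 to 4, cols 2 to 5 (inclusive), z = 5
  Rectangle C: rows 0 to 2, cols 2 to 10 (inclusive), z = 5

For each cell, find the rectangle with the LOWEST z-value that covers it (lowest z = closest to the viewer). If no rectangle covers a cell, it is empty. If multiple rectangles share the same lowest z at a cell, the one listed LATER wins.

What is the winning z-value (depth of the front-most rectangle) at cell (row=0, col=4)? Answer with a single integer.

Check cell (0,4):
  A: rows 0-2 cols 0-4 z=2 -> covers; best now A (z=2)
  B: rows 3-4 cols 2-5 -> outside (row miss)
  C: rows 0-2 cols 2-10 z=5 -> covers; best now A (z=2)
Winner: A at z=2

Answer: 2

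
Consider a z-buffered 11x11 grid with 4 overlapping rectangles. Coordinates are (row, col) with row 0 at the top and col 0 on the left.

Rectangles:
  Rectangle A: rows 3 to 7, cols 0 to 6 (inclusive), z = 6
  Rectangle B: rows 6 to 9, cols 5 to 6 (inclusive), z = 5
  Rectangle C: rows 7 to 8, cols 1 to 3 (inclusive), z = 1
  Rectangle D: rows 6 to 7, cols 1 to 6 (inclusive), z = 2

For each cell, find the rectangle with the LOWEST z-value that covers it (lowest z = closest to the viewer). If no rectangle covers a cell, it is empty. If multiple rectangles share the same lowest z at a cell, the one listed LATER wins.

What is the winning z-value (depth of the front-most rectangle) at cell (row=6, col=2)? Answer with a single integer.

Answer: 2

Derivation:
Check cell (6,2):
  A: rows 3-7 cols 0-6 z=6 -> covers; best now A (z=6)
  B: rows 6-9 cols 5-6 -> outside (col miss)
  C: rows 7-8 cols 1-3 -> outside (row miss)
  D: rows 6-7 cols 1-6 z=2 -> covers; best now D (z=2)
Winner: D at z=2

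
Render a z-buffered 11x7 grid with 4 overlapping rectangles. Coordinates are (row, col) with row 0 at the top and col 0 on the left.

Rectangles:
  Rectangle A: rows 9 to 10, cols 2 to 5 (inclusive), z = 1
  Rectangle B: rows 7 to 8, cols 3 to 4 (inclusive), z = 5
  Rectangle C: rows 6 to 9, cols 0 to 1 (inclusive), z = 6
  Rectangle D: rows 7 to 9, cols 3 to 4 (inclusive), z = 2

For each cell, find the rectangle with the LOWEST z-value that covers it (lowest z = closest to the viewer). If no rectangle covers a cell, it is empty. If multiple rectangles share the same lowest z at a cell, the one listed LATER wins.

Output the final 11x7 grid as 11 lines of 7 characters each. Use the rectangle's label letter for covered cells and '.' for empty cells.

.......
.......
.......
.......
.......
.......
CC.....
CC.DD..
CC.DD..
CCAAAA.
..AAAA.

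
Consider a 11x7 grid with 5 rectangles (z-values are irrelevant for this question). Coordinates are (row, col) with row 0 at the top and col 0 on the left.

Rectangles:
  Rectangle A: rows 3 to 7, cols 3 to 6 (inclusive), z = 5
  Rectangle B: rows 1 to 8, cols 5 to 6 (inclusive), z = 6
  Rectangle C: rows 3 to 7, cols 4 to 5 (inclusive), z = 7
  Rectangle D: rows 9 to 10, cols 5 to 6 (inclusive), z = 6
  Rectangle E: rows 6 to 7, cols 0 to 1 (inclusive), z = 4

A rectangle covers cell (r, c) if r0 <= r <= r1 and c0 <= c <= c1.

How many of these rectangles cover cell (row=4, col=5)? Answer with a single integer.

Check cell (4,5):
  A: rows 3-7 cols 3-6 -> covers
  B: rows 1-8 cols 5-6 -> covers
  C: rows 3-7 cols 4-5 -> covers
  D: rows 9-10 cols 5-6 -> outside (row miss)
  E: rows 6-7 cols 0-1 -> outside (row miss)
Count covering = 3

Answer: 3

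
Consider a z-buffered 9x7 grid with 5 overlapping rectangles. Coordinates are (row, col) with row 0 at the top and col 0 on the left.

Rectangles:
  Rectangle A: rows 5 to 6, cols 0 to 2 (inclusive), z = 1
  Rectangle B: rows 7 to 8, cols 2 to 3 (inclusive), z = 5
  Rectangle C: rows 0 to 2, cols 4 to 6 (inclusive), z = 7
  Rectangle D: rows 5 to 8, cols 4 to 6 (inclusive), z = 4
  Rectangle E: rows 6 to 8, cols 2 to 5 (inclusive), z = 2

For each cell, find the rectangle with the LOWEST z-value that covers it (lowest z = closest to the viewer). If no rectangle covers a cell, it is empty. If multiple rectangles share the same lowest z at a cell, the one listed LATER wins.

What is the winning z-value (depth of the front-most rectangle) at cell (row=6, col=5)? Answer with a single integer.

Answer: 2

Derivation:
Check cell (6,5):
  A: rows 5-6 cols 0-2 -> outside (col miss)
  B: rows 7-8 cols 2-3 -> outside (row miss)
  C: rows 0-2 cols 4-6 -> outside (row miss)
  D: rows 5-8 cols 4-6 z=4 -> covers; best now D (z=4)
  E: rows 6-8 cols 2-5 z=2 -> covers; best now E (z=2)
Winner: E at z=2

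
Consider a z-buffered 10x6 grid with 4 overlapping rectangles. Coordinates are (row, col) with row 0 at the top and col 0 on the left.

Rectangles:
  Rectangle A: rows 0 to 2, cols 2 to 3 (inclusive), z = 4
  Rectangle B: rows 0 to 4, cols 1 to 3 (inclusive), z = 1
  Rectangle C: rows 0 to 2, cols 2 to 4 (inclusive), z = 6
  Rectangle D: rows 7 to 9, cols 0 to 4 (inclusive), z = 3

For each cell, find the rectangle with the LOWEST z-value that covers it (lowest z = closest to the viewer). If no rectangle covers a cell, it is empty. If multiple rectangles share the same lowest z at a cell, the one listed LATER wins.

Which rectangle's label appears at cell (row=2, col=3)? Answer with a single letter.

Answer: B

Derivation:
Check cell (2,3):
  A: rows 0-2 cols 2-3 z=4 -> covers; best now A (z=4)
  B: rows 0-4 cols 1-3 z=1 -> covers; best now B (z=1)
  C: rows 0-2 cols 2-4 z=6 -> covers; best now B (z=1)
  D: rows 7-9 cols 0-4 -> outside (row miss)
Winner: B at z=1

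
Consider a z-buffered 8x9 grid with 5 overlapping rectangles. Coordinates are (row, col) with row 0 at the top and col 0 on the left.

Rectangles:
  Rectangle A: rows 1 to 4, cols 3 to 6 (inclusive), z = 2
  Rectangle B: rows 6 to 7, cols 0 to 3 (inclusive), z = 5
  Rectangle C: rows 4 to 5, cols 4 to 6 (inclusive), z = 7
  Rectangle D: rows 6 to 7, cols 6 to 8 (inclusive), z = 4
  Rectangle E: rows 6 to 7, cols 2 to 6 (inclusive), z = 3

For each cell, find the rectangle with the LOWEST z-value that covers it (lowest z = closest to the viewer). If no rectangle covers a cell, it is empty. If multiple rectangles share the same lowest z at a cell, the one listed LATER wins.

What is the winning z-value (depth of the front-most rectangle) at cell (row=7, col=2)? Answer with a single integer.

Answer: 3

Derivation:
Check cell (7,2):
  A: rows 1-4 cols 3-6 -> outside (row miss)
  B: rows 6-7 cols 0-3 z=5 -> covers; best now B (z=5)
  C: rows 4-5 cols 4-6 -> outside (row miss)
  D: rows 6-7 cols 6-8 -> outside (col miss)
  E: rows 6-7 cols 2-6 z=3 -> covers; best now E (z=3)
Winner: E at z=3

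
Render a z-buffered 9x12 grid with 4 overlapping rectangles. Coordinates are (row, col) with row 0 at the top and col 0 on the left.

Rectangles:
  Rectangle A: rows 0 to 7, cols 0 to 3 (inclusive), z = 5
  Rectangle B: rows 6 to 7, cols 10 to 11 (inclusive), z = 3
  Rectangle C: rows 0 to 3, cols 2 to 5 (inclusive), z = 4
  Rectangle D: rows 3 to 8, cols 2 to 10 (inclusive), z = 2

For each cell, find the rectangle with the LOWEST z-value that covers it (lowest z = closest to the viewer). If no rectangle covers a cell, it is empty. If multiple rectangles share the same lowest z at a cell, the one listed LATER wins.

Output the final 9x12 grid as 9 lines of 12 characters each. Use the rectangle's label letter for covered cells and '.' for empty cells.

AACCCC......
AACCCC......
AACCCC......
AADDDDDDDDD.
AADDDDDDDDD.
AADDDDDDDDD.
AADDDDDDDDDB
AADDDDDDDDDB
..DDDDDDDDD.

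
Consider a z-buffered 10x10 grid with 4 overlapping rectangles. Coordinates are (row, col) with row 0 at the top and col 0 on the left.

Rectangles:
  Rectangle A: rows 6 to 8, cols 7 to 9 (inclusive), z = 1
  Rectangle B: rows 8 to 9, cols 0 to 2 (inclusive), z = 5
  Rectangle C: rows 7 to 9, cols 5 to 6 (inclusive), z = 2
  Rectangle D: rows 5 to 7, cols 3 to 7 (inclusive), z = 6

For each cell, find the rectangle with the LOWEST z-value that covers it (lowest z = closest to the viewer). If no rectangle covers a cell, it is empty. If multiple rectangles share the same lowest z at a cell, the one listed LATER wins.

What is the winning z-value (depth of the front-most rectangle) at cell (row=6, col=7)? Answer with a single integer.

Check cell (6,7):
  A: rows 6-8 cols 7-9 z=1 -> covers; best now A (z=1)
  B: rows 8-9 cols 0-2 -> outside (row miss)
  C: rows 7-9 cols 5-6 -> outside (row miss)
  D: rows 5-7 cols 3-7 z=6 -> covers; best now A (z=1)
Winner: A at z=1

Answer: 1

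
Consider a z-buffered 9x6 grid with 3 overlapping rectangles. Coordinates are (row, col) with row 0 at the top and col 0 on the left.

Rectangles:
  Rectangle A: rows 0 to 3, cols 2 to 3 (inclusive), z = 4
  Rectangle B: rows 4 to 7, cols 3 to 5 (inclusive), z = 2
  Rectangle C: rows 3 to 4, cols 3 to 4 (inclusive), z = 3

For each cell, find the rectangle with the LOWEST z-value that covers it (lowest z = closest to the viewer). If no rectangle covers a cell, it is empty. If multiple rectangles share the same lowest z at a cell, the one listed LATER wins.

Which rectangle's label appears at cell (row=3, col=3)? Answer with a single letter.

Check cell (3,3):
  A: rows 0-3 cols 2-3 z=4 -> covers; best now A (z=4)
  B: rows 4-7 cols 3-5 -> outside (row miss)
  C: rows 3-4 cols 3-4 z=3 -> covers; best now C (z=3)
Winner: C at z=3

Answer: C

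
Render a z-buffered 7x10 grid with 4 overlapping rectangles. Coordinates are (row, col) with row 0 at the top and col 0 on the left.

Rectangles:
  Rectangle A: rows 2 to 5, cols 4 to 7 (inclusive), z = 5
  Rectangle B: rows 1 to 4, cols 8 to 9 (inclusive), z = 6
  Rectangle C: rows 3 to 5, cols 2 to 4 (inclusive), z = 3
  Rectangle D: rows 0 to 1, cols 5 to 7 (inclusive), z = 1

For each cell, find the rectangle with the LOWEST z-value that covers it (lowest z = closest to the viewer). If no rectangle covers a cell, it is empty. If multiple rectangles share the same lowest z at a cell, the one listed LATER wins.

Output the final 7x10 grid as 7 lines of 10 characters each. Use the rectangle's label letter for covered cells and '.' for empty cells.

.....DDD..
.....DDDBB
....AAAABB
..CCCAAABB
..CCCAAABB
..CCCAAA..
..........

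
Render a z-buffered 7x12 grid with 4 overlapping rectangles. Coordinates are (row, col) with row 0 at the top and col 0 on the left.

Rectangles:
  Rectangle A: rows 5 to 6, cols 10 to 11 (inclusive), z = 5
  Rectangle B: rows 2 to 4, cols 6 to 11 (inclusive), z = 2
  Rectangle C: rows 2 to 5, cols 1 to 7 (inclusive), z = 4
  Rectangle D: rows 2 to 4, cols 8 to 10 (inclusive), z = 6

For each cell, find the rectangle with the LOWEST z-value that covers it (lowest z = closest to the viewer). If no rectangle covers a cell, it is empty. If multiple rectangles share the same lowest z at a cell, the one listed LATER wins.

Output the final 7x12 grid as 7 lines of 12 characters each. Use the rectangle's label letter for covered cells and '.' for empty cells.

............
............
.CCCCCBBBBBB
.CCCCCBBBBBB
.CCCCCBBBBBB
.CCCCCCC..AA
..........AA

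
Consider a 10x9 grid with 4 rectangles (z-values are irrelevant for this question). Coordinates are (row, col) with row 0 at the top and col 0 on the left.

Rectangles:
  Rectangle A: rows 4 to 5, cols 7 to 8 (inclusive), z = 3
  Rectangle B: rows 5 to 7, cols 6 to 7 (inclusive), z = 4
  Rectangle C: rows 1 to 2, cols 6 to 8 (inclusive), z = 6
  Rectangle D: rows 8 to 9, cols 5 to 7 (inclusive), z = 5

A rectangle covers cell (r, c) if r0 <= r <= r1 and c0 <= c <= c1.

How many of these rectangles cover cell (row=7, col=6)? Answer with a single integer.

Answer: 1

Derivation:
Check cell (7,6):
  A: rows 4-5 cols 7-8 -> outside (row miss)
  B: rows 5-7 cols 6-7 -> covers
  C: rows 1-2 cols 6-8 -> outside (row miss)
  D: rows 8-9 cols 5-7 -> outside (row miss)
Count covering = 1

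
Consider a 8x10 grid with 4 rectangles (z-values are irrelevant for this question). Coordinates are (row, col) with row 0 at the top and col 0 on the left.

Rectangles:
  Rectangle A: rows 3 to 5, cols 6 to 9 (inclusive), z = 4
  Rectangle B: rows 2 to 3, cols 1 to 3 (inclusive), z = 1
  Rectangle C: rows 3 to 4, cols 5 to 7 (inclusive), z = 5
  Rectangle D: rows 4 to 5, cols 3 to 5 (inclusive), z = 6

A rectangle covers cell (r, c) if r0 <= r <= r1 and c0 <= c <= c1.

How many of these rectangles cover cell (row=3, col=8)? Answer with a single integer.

Answer: 1

Derivation:
Check cell (3,8):
  A: rows 3-5 cols 6-9 -> covers
  B: rows 2-3 cols 1-3 -> outside (col miss)
  C: rows 3-4 cols 5-7 -> outside (col miss)
  D: rows 4-5 cols 3-5 -> outside (row miss)
Count covering = 1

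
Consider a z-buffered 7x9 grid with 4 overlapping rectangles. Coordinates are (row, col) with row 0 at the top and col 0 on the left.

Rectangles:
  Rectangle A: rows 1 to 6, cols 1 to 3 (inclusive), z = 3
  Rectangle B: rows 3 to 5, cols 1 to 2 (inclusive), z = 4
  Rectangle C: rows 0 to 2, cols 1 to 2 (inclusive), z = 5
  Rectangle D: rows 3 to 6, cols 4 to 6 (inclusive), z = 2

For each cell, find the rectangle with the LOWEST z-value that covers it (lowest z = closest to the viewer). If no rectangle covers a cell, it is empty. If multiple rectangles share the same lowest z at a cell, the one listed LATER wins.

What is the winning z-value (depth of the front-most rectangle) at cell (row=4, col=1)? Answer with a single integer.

Answer: 3

Derivation:
Check cell (4,1):
  A: rows 1-6 cols 1-3 z=3 -> covers; best now A (z=3)
  B: rows 3-5 cols 1-2 z=4 -> covers; best now A (z=3)
  C: rows 0-2 cols 1-2 -> outside (row miss)
  D: rows 3-6 cols 4-6 -> outside (col miss)
Winner: A at z=3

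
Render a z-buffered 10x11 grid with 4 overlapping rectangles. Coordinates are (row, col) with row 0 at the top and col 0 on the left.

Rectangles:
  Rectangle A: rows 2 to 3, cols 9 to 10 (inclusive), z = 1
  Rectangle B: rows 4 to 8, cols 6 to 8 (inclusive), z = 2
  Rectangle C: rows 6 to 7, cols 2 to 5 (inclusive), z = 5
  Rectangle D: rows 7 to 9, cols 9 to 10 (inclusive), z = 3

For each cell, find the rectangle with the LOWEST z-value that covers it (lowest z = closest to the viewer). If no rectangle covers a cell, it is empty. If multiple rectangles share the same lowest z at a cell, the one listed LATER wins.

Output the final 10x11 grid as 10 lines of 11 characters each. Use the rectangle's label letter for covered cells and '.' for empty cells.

...........
...........
.........AA
.........AA
......BBB..
......BBB..
..CCCCBBB..
..CCCCBBBDD
......BBBDD
.........DD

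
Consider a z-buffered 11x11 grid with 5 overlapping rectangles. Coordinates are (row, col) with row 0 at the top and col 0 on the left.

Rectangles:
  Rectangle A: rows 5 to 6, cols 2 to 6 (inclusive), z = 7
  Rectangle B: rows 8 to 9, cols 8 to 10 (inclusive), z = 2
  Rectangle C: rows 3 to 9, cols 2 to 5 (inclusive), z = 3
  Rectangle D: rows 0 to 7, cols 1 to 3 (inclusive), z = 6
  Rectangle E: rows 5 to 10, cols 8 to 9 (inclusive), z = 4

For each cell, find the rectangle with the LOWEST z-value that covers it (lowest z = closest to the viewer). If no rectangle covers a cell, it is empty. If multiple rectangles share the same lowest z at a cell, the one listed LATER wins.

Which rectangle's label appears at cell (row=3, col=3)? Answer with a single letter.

Check cell (3,3):
  A: rows 5-6 cols 2-6 -> outside (row miss)
  B: rows 8-9 cols 8-10 -> outside (row miss)
  C: rows 3-9 cols 2-5 z=3 -> covers; best now C (z=3)
  D: rows 0-7 cols 1-3 z=6 -> covers; best now C (z=3)
  E: rows 5-10 cols 8-9 -> outside (row miss)
Winner: C at z=3

Answer: C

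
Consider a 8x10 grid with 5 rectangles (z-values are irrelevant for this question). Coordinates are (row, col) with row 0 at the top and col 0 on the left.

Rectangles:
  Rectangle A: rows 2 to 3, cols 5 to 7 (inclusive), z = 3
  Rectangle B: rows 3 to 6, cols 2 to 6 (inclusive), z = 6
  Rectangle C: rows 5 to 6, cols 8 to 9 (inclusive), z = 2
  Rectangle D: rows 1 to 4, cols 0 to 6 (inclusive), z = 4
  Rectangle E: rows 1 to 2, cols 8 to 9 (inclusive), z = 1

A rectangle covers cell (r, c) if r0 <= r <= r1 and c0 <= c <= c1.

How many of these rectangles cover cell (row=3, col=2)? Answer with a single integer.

Answer: 2

Derivation:
Check cell (3,2):
  A: rows 2-3 cols 5-7 -> outside (col miss)
  B: rows 3-6 cols 2-6 -> covers
  C: rows 5-6 cols 8-9 -> outside (row miss)
  D: rows 1-4 cols 0-6 -> covers
  E: rows 1-2 cols 8-9 -> outside (row miss)
Count covering = 2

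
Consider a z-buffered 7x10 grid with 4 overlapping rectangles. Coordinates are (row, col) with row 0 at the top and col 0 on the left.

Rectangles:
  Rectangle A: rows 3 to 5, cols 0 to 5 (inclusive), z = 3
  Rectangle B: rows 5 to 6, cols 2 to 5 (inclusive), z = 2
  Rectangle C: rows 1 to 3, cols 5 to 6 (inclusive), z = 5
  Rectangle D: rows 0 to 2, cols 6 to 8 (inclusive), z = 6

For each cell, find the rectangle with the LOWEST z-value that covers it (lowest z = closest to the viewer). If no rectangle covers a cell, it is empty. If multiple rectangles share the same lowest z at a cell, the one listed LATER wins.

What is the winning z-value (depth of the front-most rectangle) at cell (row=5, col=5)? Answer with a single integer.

Check cell (5,5):
  A: rows 3-5 cols 0-5 z=3 -> covers; best now A (z=3)
  B: rows 5-6 cols 2-5 z=2 -> covers; best now B (z=2)
  C: rows 1-3 cols 5-6 -> outside (row miss)
  D: rows 0-2 cols 6-8 -> outside (row miss)
Winner: B at z=2

Answer: 2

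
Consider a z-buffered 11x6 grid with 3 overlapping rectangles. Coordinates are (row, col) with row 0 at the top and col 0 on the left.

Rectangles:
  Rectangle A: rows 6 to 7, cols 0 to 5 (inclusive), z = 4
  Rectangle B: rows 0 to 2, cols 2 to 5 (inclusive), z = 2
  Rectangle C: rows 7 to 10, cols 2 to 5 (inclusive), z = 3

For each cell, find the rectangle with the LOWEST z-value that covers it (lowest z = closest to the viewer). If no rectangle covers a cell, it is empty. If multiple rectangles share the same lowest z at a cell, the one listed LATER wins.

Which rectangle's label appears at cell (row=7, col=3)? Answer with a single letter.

Check cell (7,3):
  A: rows 6-7 cols 0-5 z=4 -> covers; best now A (z=4)
  B: rows 0-2 cols 2-5 -> outside (row miss)
  C: rows 7-10 cols 2-5 z=3 -> covers; best now C (z=3)
Winner: C at z=3

Answer: C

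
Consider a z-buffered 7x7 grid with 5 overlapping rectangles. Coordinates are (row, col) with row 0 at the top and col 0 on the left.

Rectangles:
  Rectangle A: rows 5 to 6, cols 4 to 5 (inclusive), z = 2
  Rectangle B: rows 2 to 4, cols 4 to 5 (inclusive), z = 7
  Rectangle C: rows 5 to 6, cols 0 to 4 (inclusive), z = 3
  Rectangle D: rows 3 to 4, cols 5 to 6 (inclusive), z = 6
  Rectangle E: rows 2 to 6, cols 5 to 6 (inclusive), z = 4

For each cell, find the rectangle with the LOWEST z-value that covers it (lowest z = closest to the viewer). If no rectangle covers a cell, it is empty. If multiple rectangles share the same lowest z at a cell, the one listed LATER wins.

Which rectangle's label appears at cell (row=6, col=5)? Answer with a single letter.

Check cell (6,5):
  A: rows 5-6 cols 4-5 z=2 -> covers; best now A (z=2)
  B: rows 2-4 cols 4-5 -> outside (row miss)
  C: rows 5-6 cols 0-4 -> outside (col miss)
  D: rows 3-4 cols 5-6 -> outside (row miss)
  E: rows 2-6 cols 5-6 z=4 -> covers; best now A (z=2)
Winner: A at z=2

Answer: A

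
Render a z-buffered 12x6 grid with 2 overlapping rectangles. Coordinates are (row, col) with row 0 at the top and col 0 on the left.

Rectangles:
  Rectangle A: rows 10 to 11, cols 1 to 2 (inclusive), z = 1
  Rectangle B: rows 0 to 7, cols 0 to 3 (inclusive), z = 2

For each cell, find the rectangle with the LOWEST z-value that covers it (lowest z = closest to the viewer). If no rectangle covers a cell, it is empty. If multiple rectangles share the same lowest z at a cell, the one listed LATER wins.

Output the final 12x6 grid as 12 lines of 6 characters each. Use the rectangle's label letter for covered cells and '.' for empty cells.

BBBB..
BBBB..
BBBB..
BBBB..
BBBB..
BBBB..
BBBB..
BBBB..
......
......
.AA...
.AA...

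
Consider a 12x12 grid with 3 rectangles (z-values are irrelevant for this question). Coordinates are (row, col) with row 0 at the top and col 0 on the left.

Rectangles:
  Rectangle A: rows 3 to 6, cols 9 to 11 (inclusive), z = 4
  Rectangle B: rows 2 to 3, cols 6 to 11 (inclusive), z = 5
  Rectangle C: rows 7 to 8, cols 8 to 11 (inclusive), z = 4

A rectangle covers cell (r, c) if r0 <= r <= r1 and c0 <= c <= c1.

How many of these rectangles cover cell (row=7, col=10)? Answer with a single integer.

Answer: 1

Derivation:
Check cell (7,10):
  A: rows 3-6 cols 9-11 -> outside (row miss)
  B: rows 2-3 cols 6-11 -> outside (row miss)
  C: rows 7-8 cols 8-11 -> covers
Count covering = 1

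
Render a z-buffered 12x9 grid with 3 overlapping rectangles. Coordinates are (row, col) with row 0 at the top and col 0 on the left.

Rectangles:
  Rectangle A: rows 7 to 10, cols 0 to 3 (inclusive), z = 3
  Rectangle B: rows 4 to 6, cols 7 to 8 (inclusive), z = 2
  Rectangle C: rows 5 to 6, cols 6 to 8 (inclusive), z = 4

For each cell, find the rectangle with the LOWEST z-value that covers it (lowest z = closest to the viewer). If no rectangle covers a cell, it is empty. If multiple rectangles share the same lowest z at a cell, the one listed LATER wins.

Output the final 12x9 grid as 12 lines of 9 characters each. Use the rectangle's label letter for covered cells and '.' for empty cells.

.........
.........
.........
.........
.......BB
......CBB
......CBB
AAAA.....
AAAA.....
AAAA.....
AAAA.....
.........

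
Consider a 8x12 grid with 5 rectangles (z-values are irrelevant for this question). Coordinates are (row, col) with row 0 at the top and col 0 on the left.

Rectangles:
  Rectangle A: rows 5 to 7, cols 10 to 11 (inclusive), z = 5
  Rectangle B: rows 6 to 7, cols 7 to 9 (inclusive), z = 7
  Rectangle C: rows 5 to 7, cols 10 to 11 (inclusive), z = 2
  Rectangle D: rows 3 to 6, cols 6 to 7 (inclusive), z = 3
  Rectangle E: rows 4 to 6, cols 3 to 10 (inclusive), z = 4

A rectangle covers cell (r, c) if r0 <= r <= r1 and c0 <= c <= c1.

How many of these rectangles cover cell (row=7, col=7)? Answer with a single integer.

Check cell (7,7):
  A: rows 5-7 cols 10-11 -> outside (col miss)
  B: rows 6-7 cols 7-9 -> covers
  C: rows 5-7 cols 10-11 -> outside (col miss)
  D: rows 3-6 cols 6-7 -> outside (row miss)
  E: rows 4-6 cols 3-10 -> outside (row miss)
Count covering = 1

Answer: 1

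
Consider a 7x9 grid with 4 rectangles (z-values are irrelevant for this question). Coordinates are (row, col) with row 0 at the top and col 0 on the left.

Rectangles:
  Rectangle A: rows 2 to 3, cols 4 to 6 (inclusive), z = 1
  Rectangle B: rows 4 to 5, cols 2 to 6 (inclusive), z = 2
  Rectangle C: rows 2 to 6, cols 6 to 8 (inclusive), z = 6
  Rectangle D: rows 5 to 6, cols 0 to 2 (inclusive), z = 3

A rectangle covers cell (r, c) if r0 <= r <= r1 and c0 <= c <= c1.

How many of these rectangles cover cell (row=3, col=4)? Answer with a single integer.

Answer: 1

Derivation:
Check cell (3,4):
  A: rows 2-3 cols 4-6 -> covers
  B: rows 4-5 cols 2-6 -> outside (row miss)
  C: rows 2-6 cols 6-8 -> outside (col miss)
  D: rows 5-6 cols 0-2 -> outside (row miss)
Count covering = 1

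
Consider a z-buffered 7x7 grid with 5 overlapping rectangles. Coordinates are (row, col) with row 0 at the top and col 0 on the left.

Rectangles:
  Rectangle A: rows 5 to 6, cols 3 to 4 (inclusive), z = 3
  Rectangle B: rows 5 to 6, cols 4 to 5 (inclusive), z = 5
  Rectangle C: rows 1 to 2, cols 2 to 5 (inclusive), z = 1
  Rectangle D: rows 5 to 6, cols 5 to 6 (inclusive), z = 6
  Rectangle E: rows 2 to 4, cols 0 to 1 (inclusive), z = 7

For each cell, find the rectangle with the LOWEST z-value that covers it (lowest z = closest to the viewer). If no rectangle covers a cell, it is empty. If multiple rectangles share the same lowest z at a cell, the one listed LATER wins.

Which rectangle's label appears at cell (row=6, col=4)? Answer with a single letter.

Check cell (6,4):
  A: rows 5-6 cols 3-4 z=3 -> covers; best now A (z=3)
  B: rows 5-6 cols 4-5 z=5 -> covers; best now A (z=3)
  C: rows 1-2 cols 2-5 -> outside (row miss)
  D: rows 5-6 cols 5-6 -> outside (col miss)
  E: rows 2-4 cols 0-1 -> outside (row miss)
Winner: A at z=3

Answer: A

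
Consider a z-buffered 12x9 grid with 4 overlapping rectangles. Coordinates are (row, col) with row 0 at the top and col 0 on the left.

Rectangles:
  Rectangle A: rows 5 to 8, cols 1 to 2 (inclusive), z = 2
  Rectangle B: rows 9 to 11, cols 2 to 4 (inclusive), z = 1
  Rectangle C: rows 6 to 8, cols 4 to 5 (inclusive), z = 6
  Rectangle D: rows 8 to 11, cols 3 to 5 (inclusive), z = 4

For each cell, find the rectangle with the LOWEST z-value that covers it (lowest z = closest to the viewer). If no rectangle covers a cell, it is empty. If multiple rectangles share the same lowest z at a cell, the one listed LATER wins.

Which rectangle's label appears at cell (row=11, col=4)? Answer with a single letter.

Check cell (11,4):
  A: rows 5-8 cols 1-2 -> outside (row miss)
  B: rows 9-11 cols 2-4 z=1 -> covers; best now B (z=1)
  C: rows 6-8 cols 4-5 -> outside (row miss)
  D: rows 8-11 cols 3-5 z=4 -> covers; best now B (z=1)
Winner: B at z=1

Answer: B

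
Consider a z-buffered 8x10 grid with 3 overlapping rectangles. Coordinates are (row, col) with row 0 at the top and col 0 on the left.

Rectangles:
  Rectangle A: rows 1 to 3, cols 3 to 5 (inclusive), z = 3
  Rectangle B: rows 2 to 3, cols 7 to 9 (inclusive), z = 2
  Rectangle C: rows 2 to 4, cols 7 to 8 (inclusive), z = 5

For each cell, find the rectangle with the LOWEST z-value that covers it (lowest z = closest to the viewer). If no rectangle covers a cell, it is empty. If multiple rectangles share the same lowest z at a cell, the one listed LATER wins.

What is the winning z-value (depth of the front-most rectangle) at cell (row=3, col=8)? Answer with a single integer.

Check cell (3,8):
  A: rows 1-3 cols 3-5 -> outside (col miss)
  B: rows 2-3 cols 7-9 z=2 -> covers; best now B (z=2)
  C: rows 2-4 cols 7-8 z=5 -> covers; best now B (z=2)
Winner: B at z=2

Answer: 2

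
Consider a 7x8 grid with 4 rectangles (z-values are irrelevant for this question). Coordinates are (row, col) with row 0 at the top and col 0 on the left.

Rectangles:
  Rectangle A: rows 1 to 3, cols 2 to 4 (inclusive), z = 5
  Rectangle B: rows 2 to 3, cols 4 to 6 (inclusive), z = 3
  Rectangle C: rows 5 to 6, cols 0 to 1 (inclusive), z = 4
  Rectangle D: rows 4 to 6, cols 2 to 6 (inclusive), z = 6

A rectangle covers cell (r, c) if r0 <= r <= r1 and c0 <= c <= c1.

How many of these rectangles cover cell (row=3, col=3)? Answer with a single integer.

Answer: 1

Derivation:
Check cell (3,3):
  A: rows 1-3 cols 2-4 -> covers
  B: rows 2-3 cols 4-6 -> outside (col miss)
  C: rows 5-6 cols 0-1 -> outside (row miss)
  D: rows 4-6 cols 2-6 -> outside (row miss)
Count covering = 1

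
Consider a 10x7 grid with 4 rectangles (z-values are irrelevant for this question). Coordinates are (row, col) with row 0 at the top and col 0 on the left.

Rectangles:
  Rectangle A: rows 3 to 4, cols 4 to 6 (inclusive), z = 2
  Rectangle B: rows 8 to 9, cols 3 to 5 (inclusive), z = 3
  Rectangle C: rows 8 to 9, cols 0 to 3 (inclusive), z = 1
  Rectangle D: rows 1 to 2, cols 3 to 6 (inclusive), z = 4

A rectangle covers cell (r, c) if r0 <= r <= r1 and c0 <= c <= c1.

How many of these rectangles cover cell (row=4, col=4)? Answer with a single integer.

Answer: 1

Derivation:
Check cell (4,4):
  A: rows 3-4 cols 4-6 -> covers
  B: rows 8-9 cols 3-5 -> outside (row miss)
  C: rows 8-9 cols 0-3 -> outside (row miss)
  D: rows 1-2 cols 3-6 -> outside (row miss)
Count covering = 1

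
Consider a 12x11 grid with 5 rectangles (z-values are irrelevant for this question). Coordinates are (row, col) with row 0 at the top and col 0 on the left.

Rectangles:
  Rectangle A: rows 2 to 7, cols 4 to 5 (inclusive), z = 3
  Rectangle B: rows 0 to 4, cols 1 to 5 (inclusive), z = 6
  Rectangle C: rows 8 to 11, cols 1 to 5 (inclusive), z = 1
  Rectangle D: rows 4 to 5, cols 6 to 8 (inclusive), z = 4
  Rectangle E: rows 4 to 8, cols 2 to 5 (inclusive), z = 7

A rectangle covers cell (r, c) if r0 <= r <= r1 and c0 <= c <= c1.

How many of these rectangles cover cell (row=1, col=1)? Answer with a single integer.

Check cell (1,1):
  A: rows 2-7 cols 4-5 -> outside (row miss)
  B: rows 0-4 cols 1-5 -> covers
  C: rows 8-11 cols 1-5 -> outside (row miss)
  D: rows 4-5 cols 6-8 -> outside (row miss)
  E: rows 4-8 cols 2-5 -> outside (row miss)
Count covering = 1

Answer: 1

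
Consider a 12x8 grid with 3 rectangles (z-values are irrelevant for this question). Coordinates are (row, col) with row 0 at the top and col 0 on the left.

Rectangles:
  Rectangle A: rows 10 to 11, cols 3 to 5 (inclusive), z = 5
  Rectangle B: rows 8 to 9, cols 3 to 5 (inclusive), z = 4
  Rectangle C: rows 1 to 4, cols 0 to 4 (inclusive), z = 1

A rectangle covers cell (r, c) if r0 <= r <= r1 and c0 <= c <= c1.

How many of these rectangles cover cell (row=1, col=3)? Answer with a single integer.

Check cell (1,3):
  A: rows 10-11 cols 3-5 -> outside (row miss)
  B: rows 8-9 cols 3-5 -> outside (row miss)
  C: rows 1-4 cols 0-4 -> covers
Count covering = 1

Answer: 1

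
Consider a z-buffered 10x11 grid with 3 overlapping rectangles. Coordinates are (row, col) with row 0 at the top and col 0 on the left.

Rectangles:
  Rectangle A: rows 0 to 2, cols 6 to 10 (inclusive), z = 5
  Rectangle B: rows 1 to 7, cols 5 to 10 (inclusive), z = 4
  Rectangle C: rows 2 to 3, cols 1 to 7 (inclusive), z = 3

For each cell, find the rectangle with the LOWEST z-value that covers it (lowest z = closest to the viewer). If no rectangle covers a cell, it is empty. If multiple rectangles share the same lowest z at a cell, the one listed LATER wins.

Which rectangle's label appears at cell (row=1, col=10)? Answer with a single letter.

Answer: B

Derivation:
Check cell (1,10):
  A: rows 0-2 cols 6-10 z=5 -> covers; best now A (z=5)
  B: rows 1-7 cols 5-10 z=4 -> covers; best now B (z=4)
  C: rows 2-3 cols 1-7 -> outside (row miss)
Winner: B at z=4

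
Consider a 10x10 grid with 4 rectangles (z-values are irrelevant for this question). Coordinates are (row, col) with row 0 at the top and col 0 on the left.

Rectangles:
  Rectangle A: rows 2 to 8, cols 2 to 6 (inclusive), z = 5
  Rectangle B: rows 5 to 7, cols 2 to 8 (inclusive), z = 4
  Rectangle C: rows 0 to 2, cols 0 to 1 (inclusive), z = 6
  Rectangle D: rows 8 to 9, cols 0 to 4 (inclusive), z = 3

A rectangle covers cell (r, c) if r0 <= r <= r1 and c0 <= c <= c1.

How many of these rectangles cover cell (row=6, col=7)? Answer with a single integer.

Answer: 1

Derivation:
Check cell (6,7):
  A: rows 2-8 cols 2-6 -> outside (col miss)
  B: rows 5-7 cols 2-8 -> covers
  C: rows 0-2 cols 0-1 -> outside (row miss)
  D: rows 8-9 cols 0-4 -> outside (row miss)
Count covering = 1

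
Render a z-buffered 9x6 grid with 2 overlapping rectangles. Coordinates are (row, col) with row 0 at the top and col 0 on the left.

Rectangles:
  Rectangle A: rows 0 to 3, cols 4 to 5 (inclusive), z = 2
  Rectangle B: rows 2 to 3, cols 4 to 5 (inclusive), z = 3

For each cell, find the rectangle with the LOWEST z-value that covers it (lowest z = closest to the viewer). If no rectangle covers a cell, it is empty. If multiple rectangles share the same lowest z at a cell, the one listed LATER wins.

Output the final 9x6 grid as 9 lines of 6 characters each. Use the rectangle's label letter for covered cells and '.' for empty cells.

....AA
....AA
....AA
....AA
......
......
......
......
......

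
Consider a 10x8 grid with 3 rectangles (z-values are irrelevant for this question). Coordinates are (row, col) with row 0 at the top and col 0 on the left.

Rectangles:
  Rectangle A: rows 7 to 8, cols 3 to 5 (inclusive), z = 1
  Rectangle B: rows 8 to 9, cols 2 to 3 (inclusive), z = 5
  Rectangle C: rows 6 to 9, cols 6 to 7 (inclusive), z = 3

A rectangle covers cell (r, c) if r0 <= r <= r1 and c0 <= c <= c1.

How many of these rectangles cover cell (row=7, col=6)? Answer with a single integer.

Check cell (7,6):
  A: rows 7-8 cols 3-5 -> outside (col miss)
  B: rows 8-9 cols 2-3 -> outside (row miss)
  C: rows 6-9 cols 6-7 -> covers
Count covering = 1

Answer: 1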